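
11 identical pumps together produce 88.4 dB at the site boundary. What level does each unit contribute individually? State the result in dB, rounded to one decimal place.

78.0 dB

11 equal contributions raise the level by 10·log₁₀ 11 = 10.414 dB, so each unit alone gives 88.4 − 10.414.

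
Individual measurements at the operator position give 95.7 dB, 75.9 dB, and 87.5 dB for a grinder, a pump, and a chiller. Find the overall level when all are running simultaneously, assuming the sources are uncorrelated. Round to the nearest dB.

96 dB

Incoherent sources combine by intensity addition: L_total = 10·log₁₀(Σ 10^(L_i/10)).
Σ 10^(L/10) = 10^(95.7/10) + 10^(75.9/10) + 10^(87.5/10) = 4.317e+09.
L_total = 10·log₁₀(4.317e+09) = 96.35 dB.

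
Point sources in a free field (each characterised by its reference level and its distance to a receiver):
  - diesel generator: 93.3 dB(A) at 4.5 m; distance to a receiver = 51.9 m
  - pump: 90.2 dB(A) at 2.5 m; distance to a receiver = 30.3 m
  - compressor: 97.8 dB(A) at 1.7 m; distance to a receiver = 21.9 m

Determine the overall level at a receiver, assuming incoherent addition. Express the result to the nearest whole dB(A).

78 dB(A)

Propagate each source to the receiver with L = L_ref − 20·log₁₀(r/r_ref), then add intensities.
diesel generator: 93.3 − 20·log₁₀(51.9/4.5) = 93.3 − 21.24 = 72.06 dB(A).
pump: 90.2 − 20·log₁₀(30.3/2.5) = 90.2 − 21.67 = 68.53 dB(A).
compressor: 97.8 − 20·log₁₀(21.9/1.7) = 97.8 − 22.20 = 75.60 dB(A).
Σ 10^(L/10) = 5.951e+07 → L_total = 10·log₁₀(5.951e+07) = 77.75 dB(A).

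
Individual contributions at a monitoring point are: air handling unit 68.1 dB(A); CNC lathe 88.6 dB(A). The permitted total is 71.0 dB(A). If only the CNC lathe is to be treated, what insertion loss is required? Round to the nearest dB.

The untreated sources together contribute 10^(68.1/10) = 6.457e+06, i.e. 68.10 dB(A).
The limit corresponds to 10^(71.0/10) = 1.259e+07; subtracting the fixed part leaves 6.133e+06 for the CNC lathe, i.e. 67.88 dB(A).
So the CNC lathe must be reduced from 88.6 to 67.88 dB(A): IL = 20.72 dB.

21 dB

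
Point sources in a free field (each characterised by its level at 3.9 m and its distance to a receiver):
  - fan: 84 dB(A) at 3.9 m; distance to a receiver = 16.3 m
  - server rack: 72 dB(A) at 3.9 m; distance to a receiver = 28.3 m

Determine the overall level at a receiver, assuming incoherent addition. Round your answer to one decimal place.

First find each source's level at the receiver (point-source: −20·log₁₀(r/r_ref)), then combine on an intensity basis.
fan: 84 − 20·log₁₀(16.3/3.9) = 84 − 12.42 = 71.58 dB(A).
server rack: 72 − 20·log₁₀(28.3/3.9) = 72 − 17.21 = 54.79 dB(A).
Σ 10^(L/10) = 1.468e+07 → L_total = 10·log₁₀(1.468e+07) = 71.67 dB(A).

71.7 dB(A)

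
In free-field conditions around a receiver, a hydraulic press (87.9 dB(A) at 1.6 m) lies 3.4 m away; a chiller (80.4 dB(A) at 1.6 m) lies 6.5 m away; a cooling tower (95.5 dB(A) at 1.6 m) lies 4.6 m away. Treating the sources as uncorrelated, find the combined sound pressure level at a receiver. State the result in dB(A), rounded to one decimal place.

Apply inverse-square spreading to bring every level to the receiver, then sum 10^(L/10).
hydraulic press: 87.9 − 20·log₁₀(3.4/1.6) = 87.9 − 6.55 = 81.35 dB(A).
chiller: 80.4 − 20·log₁₀(6.5/1.6) = 80.4 − 12.18 = 68.22 dB(A).
cooling tower: 95.5 − 20·log₁₀(4.6/1.6) = 95.5 − 9.17 = 86.33 dB(A).
Σ 10^(L/10) = 5.725e+08 → L_total = 10·log₁₀(5.725e+08) = 87.58 dB(A).

87.6 dB(A)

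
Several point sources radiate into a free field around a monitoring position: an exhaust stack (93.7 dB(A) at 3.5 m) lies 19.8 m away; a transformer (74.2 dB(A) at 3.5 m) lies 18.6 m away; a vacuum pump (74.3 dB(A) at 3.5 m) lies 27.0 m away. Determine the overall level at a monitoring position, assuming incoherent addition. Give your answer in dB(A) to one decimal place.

Propagate each source to the receiver with L = L_ref − 20·log₁₀(r/r_ref), then add intensities.
exhaust stack: 93.7 − 20·log₁₀(19.8/3.5) = 93.7 − 15.05 = 78.65 dB(A).
transformer: 74.2 − 20·log₁₀(18.6/3.5) = 74.2 − 14.51 = 59.69 dB(A).
vacuum pump: 74.3 − 20·log₁₀(27.0/3.5) = 74.3 − 17.75 = 56.55 dB(A).
Σ 10^(L/10) = 7.463e+07 → L_total = 10·log₁₀(7.463e+07) = 78.73 dB(A).

78.7 dB(A)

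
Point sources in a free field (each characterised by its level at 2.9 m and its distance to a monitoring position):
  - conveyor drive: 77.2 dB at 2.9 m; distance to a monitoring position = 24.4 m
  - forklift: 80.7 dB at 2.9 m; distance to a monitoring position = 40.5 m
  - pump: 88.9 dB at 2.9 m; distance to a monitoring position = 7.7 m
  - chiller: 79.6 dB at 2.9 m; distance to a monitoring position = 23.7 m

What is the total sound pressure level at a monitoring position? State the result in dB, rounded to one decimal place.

First find each source's level at the receiver (point-source: −20·log₁₀(r/r_ref)), then combine on an intensity basis.
conveyor drive: 77.2 − 20·log₁₀(24.4/2.9) = 77.2 − 18.50 = 58.70 dB.
forklift: 80.7 − 20·log₁₀(40.5/2.9) = 80.7 − 22.90 = 57.80 dB.
pump: 88.9 − 20·log₁₀(7.7/2.9) = 88.9 − 8.48 = 80.42 dB.
chiller: 79.6 − 20·log₁₀(23.7/2.9) = 79.6 − 18.25 = 61.35 dB.
Σ 10^(L/10) = 1.128e+08 → L_total = 10·log₁₀(1.128e+08) = 80.52 dB.

80.5 dB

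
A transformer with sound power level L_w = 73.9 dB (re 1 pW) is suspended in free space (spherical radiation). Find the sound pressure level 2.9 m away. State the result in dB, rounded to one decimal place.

53.7 dB

The power spreads over a sphere of area 4π·r², so L_p = L_w − 10·log₁₀(4π·r²).
4π·r² = 105.7 m², 10·log₁₀ of that is 20.240 dB.
L_p = 73.9 − 20.240 = 53.66 dB.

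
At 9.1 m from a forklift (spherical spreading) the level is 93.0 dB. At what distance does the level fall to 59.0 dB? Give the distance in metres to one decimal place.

456.1 m

The 34.0 dB drop corresponds to a distance ratio of 10^(34.0/20) for a point source.
r₂ = 9.1·10^((93.0−59.0)/20) = 9.1·10^(34.0/20) = 456.08 m.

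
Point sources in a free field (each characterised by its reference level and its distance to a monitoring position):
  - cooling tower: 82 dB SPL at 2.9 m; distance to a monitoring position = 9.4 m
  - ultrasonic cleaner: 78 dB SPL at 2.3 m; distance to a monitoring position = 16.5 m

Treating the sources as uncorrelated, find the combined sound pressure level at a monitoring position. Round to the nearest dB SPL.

72 dB SPL

First find each source's level at the receiver (point-source: −20·log₁₀(r/r_ref)), then combine on an intensity basis.
cooling tower: 82 − 20·log₁₀(9.4/2.9) = 82 − 10.21 = 71.79 dB SPL.
ultrasonic cleaner: 78 − 20·log₁₀(16.5/2.3) = 78 − 17.12 = 60.88 dB SPL.
Σ 10^(L/10) = 1.631e+07 → L_total = 10·log₁₀(1.631e+07) = 72.12 dB SPL.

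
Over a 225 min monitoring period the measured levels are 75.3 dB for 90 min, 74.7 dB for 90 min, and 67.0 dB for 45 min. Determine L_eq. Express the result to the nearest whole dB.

74 dB

Weight each interval's intensity by its duration and average over T = 225 min:
Σ tᵢ·10^(Lᵢ/10) = 90·10^(75.3/10) + 90·10^(74.7/10) + 45·10^(67.0/10) = 5.931e+09.
L_eq = 10·log₁₀(5.931e+09/225) = 74.21 dB.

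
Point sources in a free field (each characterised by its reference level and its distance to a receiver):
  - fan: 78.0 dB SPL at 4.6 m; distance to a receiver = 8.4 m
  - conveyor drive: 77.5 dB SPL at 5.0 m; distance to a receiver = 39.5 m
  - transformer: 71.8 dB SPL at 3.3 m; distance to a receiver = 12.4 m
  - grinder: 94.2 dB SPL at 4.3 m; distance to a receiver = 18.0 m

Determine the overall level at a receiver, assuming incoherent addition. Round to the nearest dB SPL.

Propagate each source to the receiver with L = L_ref − 20·log₁₀(r/r_ref), then add intensities.
fan: 78.0 − 20·log₁₀(8.4/4.6) = 78.0 − 5.23 = 72.77 dB SPL.
conveyor drive: 77.5 − 20·log₁₀(39.5/5.0) = 77.5 − 17.95 = 59.55 dB SPL.
transformer: 71.8 − 20·log₁₀(12.4/3.3) = 71.8 − 11.50 = 60.30 dB SPL.
grinder: 94.2 − 20·log₁₀(18.0/4.3) = 94.2 − 12.44 = 81.76 dB SPL.
Σ 10^(L/10) = 1.710e+08 → L_total = 10·log₁₀(1.710e+08) = 82.33 dB SPL.

82 dB SPL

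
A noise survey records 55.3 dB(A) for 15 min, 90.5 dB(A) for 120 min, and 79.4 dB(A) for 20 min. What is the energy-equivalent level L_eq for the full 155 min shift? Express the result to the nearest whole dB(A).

Weight each interval's intensity by its duration and average over T = 155 min:
Σ tᵢ·10^(Lᵢ/10) = 15·10^(55.3/10) + 120·10^(90.5/10) + 20·10^(79.4/10) = 1.364e+11.
L_eq = 10·log₁₀(1.364e+11/155) = 89.44 dB(A).

89 dB(A)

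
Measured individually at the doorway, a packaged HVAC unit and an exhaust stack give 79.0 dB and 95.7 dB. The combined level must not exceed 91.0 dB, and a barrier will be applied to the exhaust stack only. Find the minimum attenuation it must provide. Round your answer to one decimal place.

The untreated sources together contribute 10^(79.0/10) = 7.943e+07, i.e. 79.00 dB.
The limit corresponds to 10^(91.0/10) = 1.259e+09; subtracting the fixed part leaves 1.179e+09 for the exhaust stack, i.e. 90.72 dB.
So the exhaust stack must be reduced from 95.7 to 90.72 dB: IL = 4.98 dB.

5.0 dB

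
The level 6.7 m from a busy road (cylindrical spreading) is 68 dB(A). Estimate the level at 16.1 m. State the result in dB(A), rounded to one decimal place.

64.2 dB(A)

Line-source attenuation: ΔL = 10·log₁₀(r₂/r₁) = 10·log₁₀(16.1/6.7) = 3.808 dB.
L₂ = 68 − 10·log₁₀(16.1/6.7) = 68 − 3.808 = 64.19 dB(A).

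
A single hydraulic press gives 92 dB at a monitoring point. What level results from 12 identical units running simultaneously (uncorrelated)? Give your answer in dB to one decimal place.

102.8 dB

L_total = L₁ + 10·log₁₀ N for N identical incoherent sources.
L_total = 92 + 10·log₁₀(12) = 92 + 10.792 = 102.79 dB.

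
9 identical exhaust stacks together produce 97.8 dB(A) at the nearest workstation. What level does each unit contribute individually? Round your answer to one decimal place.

88.3 dB(A)

Dividing the total intensity by 9 lowers the level by 10·log₁₀ 9 = 9.542 dB: L₁ = 97.8 − 9.542.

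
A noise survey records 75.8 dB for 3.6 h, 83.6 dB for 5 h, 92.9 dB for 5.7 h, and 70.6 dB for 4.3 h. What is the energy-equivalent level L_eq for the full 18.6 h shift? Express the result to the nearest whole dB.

88 dB

The energy average is taken in the linear domain: L_eq = 10·log₁₀[(Σ tᵢ·10^(Lᵢ/10))/T], T = 18.6 h.
Σ tᵢ·10^(Lᵢ/10) = 3.6·10^(75.8/10) + 5·10^(83.6/10) + 5.7·10^(92.9/10) + 4.3·10^(70.6/10) = 1.245e+10.
L_eq = 10·log₁₀(1.245e+10/18.6) = 88.26 dB.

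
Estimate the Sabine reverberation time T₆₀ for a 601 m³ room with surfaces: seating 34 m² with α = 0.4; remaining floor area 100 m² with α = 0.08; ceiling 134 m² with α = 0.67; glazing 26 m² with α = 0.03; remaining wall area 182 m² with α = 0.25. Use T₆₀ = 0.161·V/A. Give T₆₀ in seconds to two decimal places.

0.61 s

Summing Sᵢαᵢ: 34·0.4 + 100·0.08 + 134·0.67 + 26·0.03 + 182·0.25 = 157.66 m².
T₆₀ = 0.161·V/A = 0.161·601/157.66 = 0.614 s.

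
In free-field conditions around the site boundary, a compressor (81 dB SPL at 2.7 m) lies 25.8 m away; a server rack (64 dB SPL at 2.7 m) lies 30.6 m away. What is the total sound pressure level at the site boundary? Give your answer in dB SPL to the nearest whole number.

61 dB SPL

Propagate each source to the receiver with L = L_ref − 20·log₁₀(r/r_ref), then add intensities.
compressor: 81 − 20·log₁₀(25.8/2.7) = 81 − 19.61 = 61.39 dB SPL.
server rack: 64 − 20·log₁₀(30.6/2.7) = 64 − 21.09 = 42.91 dB SPL.
Σ 10^(L/10) = 1.398e+06 → L_total = 10·log₁₀(1.398e+06) = 61.46 dB SPL.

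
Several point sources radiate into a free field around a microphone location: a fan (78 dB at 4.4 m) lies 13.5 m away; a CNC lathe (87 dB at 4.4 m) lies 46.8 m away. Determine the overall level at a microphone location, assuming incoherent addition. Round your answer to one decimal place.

Propagate each source to the receiver with L = L_ref − 20·log₁₀(r/r_ref), then add intensities.
fan: 78 − 20·log₁₀(13.5/4.4) = 78 − 9.74 = 68.26 dB.
CNC lathe: 87 − 20·log₁₀(46.8/4.4) = 87 − 20.54 = 66.46 dB.
Σ 10^(L/10) = 1.113e+07 → L_total = 10·log₁₀(1.113e+07) = 70.47 dB.

70.5 dB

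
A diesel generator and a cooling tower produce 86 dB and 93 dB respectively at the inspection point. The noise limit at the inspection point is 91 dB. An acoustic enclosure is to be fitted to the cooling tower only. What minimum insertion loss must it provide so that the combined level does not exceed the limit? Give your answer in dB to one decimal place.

Fixed contribution from the other source: Σ 10^(L/10) = 10^(86/10) = 3.981e+08 (86.00 dB).
The limit corresponds to 10^(91/10) = 1.259e+09; subtracting the fixed part leaves 8.608e+08 for the cooling tower, i.e. 89.35 dB.
So the cooling tower must be reduced from 93 to 89.35 dB: IL = 3.65 dB.

3.7 dB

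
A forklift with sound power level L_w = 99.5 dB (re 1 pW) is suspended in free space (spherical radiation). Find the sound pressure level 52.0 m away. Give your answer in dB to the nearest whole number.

54 dB

L_p = L_w − 10·log₁₀(4π·r²) with r = 52.0 m.
4π·r² = 3.398e+04 m², 10·log₁₀ of that is 45.312 dB.
L_p = 99.5 − 45.312 = 54.19 dB.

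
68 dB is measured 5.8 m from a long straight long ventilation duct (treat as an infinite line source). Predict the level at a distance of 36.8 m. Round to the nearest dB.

60 dB

Cylindrical spreading from a line source gives a 10·log₁₀(r₂/r₁) drop.
L₂ = 68 − 10·log₁₀(36.8/5.8) = 68 − 8.024 = 59.98 dB.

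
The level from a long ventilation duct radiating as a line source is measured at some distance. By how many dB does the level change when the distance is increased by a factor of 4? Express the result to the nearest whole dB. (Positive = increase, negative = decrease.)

-6 dB

Line-source spreading: ΔL = −10·log₁₀(r₂/r₁).
ΔL = −10·log₁₀(4) = -6.02 dB.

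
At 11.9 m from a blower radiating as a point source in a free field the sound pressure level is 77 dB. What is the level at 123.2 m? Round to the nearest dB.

Point-source attenuation: ΔL = 20·log₁₀(r₂/r₁) = 20·log₁₀(123.2/11.9) = 20.301 dB.
L₂ = 77 − 20·log₁₀(123.2/11.9) = 77 − 20.301 = 56.70 dB.

57 dB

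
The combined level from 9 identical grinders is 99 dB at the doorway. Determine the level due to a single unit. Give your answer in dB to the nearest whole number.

Dividing the total intensity by 9 lowers the level by 10·log₁₀ 9 = 9.542 dB: L₁ = 99 − 9.542.

89 dB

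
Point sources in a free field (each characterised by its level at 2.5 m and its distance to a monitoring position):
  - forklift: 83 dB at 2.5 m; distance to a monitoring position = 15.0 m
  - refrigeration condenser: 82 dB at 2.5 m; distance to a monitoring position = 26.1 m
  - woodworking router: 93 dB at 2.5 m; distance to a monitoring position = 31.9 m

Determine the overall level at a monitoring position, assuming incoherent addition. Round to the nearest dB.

73 dB

Apply inverse-square spreading to bring every level to the receiver, then sum 10^(L/10).
forklift: 83 − 20·log₁₀(15.0/2.5) = 83 − 15.56 = 67.44 dB.
refrigeration condenser: 82 − 20·log₁₀(26.1/2.5) = 82 − 20.37 = 61.63 dB.
woodworking router: 93 − 20·log₁₀(31.9/2.5) = 93 − 22.12 = 70.88 dB.
Σ 10^(L/10) = 1.925e+07 → L_total = 10·log₁₀(1.925e+07) = 72.84 dB.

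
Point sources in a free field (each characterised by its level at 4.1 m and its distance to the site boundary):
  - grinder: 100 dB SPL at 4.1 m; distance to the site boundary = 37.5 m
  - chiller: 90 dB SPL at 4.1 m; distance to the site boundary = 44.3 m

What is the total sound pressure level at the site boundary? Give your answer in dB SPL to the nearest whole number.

First find each source's level at the receiver (point-source: −20·log₁₀(r/r_ref)), then combine on an intensity basis.
grinder: 100 − 20·log₁₀(37.5/4.1) = 100 − 19.22 = 80.78 dB SPL.
chiller: 90 − 20·log₁₀(44.3/4.1) = 90 − 20.67 = 69.33 dB SPL.
Σ 10^(L/10) = 1.281e+08 → L_total = 10·log₁₀(1.281e+08) = 81.08 dB SPL.

81 dB SPL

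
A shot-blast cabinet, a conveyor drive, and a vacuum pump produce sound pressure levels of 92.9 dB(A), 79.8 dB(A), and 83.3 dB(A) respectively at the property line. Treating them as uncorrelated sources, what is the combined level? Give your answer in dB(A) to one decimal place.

For uncorrelated sources the intensities add, so convert each level to linear form, sum, and take 10·log₁₀ of the total.
Σ 10^(L/10) = 10^(92.9/10) + 10^(79.8/10) + 10^(83.3/10) = 2.259e+09.
L_total = 10·log₁₀(2.259e+09) = 93.54 dB(A).

93.5 dB(A)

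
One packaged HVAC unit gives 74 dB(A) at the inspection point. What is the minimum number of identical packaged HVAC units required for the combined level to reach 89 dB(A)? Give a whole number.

32

Need L₁ + 10·log₁₀ N ≥ 89, i.e. log₁₀ N ≥ 1.50.
N ≥ 10^(15.0/10) = 31.623, so N = 32.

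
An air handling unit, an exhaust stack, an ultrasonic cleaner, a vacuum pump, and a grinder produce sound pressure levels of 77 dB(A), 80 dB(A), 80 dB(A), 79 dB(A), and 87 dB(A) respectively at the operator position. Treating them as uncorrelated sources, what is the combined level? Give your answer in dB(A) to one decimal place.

Incoherent sources combine by intensity addition: L_total = 10·log₁₀(Σ 10^(L_i/10)).
Σ 10^(L/10) = 10^(77/10) + 10^(80/10) + 10^(80/10) + 10^(79/10) + 10^(87/10) = 8.307e+08.
L_total = 10·log₁₀(8.307e+08) = 89.19 dB(A).

89.2 dB(A)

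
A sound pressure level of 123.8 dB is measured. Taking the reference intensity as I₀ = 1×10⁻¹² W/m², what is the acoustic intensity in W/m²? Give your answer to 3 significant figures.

I/I₀ = 10^(123.8/10) = 2.399e+12, so I = 2.399e+12 × 10⁻¹² W/m².

2.40 W/m²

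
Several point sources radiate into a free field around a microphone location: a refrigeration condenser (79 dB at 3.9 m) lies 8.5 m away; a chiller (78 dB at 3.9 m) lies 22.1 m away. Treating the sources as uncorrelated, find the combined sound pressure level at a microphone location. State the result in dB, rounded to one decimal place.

First find each source's level at the receiver (point-source: −20·log₁₀(r/r_ref)), then combine on an intensity basis.
refrigeration condenser: 79 − 20·log₁₀(8.5/3.9) = 79 − 6.77 = 72.23 dB.
chiller: 78 − 20·log₁₀(22.1/3.9) = 78 − 15.07 = 62.93 dB.
Σ 10^(L/10) = 1.869e+07 → L_total = 10·log₁₀(1.869e+07) = 72.72 dB.

72.7 dB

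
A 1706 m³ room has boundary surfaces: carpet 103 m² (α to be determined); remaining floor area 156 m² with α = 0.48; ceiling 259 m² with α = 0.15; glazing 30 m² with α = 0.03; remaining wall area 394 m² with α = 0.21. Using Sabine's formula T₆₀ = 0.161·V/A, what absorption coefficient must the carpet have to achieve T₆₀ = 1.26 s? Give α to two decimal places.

From T₆₀ = 0.161·V/A, the target T₆₀ = 1.26 s needs A = 0.161·1706/1.26 = 217.99 m².
Absorption from the other surfaces = 156·0.48 + 259·0.15 + 30·0.03 + 394·0.21 = 197.37 m², so the carpet must supply 20.62 m² over 103 m².
α = 20.62/103 = 0.200.

0.20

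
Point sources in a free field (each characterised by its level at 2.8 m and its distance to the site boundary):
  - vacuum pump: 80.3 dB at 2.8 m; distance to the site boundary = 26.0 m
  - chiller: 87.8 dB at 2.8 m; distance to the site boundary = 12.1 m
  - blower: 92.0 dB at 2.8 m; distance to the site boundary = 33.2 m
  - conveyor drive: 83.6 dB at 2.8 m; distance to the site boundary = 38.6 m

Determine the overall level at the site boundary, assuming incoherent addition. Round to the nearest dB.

77 dB

Apply inverse-square spreading to bring every level to the receiver, then sum 10^(L/10).
vacuum pump: 80.3 − 20·log₁₀(26.0/2.8) = 80.3 − 19.36 = 60.94 dB.
chiller: 87.8 − 20·log₁₀(12.1/2.8) = 87.8 − 12.71 = 75.09 dB.
blower: 92.0 − 20·log₁₀(33.2/2.8) = 92.0 − 21.48 = 70.52 dB.
conveyor drive: 83.6 − 20·log₁₀(38.6/2.8) = 83.6 − 22.79 = 60.81 dB.
Σ 10^(L/10) = 4.599e+07 → L_total = 10·log₁₀(4.599e+07) = 76.63 dB.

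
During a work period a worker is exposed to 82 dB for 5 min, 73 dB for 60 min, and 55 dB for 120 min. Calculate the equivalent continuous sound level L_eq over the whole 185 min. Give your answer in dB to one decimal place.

L_eq = 10·log₁₀[(1/T)·Σ tᵢ·10^(Lᵢ/10)] with T = 185 min.
Σ tᵢ·10^(Lᵢ/10) = 5·10^(82/10) + 60·10^(73/10) + 120·10^(55/10) = 2.028e+09.
L_eq = 10·log₁₀(2.028e+09/185) = 70.40 dB.

70.4 dB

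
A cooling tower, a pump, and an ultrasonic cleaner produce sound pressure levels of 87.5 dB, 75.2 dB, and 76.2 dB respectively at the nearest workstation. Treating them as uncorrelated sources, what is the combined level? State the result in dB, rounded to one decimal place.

88.0 dB

For uncorrelated sources the intensities add, so convert each level to linear form, sum, and take 10·log₁₀ of the total.
Σ 10^(L/10) = 10^(87.5/10) + 10^(75.2/10) + 10^(76.2/10) = 6.371e+08.
L_total = 10·log₁₀(6.371e+08) = 88.04 dB.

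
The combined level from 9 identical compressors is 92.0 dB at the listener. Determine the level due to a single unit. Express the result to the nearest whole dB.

For N identical incoherent sources L_total = L₁ + 10·log₁₀ N, so L₁ = 92.0 − 10·log₁₀(9) = 92.0 − 9.542.

82 dB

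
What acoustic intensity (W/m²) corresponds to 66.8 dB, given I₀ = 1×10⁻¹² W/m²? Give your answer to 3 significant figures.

L = 10·log₁₀(I/I₀) ⇒ I = I₀·10^(L/10) = 10⁻¹² × 10^6.68.

4.79e-06 W/m²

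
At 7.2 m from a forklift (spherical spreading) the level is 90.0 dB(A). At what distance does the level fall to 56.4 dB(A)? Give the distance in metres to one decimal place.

344.6 m

Point-source spreading drops the level by 20·log₁₀(r₂/r₁); inverting, r₂/r₁ = 10^(ΔL/20).
r₂ = 7.2·10^((90.0−56.4)/20) = 7.2·10^(33.6/20) = 344.61 m.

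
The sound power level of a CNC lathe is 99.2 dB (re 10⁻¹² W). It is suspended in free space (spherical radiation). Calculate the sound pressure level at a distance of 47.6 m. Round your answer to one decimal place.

54.7 dB

L_p = L_w − 10·log₁₀(4π·r²) with r = 47.6 m.
4π·r² = 2.847e+04 m², 10·log₁₀ of that is 44.544 dB.
L_p = 99.2 − 44.544 = 54.66 dB.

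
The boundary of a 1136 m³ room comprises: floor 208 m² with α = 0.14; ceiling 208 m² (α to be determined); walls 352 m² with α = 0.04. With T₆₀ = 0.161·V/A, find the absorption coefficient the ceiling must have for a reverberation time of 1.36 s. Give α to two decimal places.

0.44

A = 0.161·V/T₆₀ = 0.161·1136/1.36 = 134.48 m² sabins.
Absorption from the other surfaces = 208·0.14 + 352·0.04 = 43.20 m², so the ceiling must supply 91.28 m² over 208 m².
α = 91.28/208 = 0.439.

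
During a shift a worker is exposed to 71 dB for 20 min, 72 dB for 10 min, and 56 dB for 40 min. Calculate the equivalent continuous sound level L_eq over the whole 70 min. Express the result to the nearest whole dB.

68 dB

Weight each interval's intensity by its duration and average over T = 70 min:
Σ tᵢ·10^(Lᵢ/10) = 20·10^(71/10) + 10·10^(72/10) + 40·10^(56/10) = 4.262e+08.
L_eq = 10·log₁₀(4.262e+08/70) = 67.85 dB.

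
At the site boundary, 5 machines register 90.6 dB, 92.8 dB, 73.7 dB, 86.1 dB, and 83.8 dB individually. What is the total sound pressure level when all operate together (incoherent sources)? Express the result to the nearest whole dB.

For uncorrelated sources the intensities add, so convert each level to linear form, sum, and take 10·log₁₀ of the total.
Σ 10^(L/10) = 10^(90.6/10) + 10^(92.8/10) + 10^(73.7/10) + 10^(86.1/10) + 10^(83.8/10) = 3.724e+09.
L_total = 10·log₁₀(3.724e+09) = 95.71 dB.

96 dB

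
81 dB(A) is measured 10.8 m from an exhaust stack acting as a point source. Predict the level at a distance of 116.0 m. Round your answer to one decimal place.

Spherical spreading from a point source gives a 20·log₁₀(r₂/r₁) drop.
L₂ = 81 − 20·log₁₀(116.0/10.8) = 81 − 20.621 = 60.38 dB(A).

60.4 dB(A)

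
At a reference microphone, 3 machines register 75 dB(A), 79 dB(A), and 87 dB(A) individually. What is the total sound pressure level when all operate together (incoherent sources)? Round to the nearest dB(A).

For uncorrelated sources the intensities add, so convert each level to linear form, sum, and take 10·log₁₀ of the total.
Σ 10^(L/10) = 10^(75/10) + 10^(79/10) + 10^(87/10) = 6.122e+08.
L_total = 10·log₁₀(6.122e+08) = 87.87 dB(A).

88 dB(A)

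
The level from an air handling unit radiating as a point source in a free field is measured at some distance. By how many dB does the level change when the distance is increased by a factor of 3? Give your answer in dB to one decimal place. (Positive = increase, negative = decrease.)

With spherical spreading the level changes by −20·log₁₀(r₂/r₁).
ΔL = −20·log₁₀(3) = -9.54 dB.

-9.5 dB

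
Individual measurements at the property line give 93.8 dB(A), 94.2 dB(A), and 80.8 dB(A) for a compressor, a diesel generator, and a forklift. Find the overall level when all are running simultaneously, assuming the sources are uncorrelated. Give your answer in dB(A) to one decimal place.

Incoherent sources combine by intensity addition: L_total = 10·log₁₀(Σ 10^(L_i/10)).
Σ 10^(L/10) = 10^(93.8/10) + 10^(94.2/10) + 10^(80.8/10) = 5.149e+09.
L_total = 10·log₁₀(5.149e+09) = 97.12 dB(A).

97.1 dB(A)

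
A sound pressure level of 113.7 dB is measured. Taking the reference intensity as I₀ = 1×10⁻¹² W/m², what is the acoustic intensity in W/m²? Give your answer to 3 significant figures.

I/I₀ = 10^(113.7/10) = 2.344e+11, so I = 2.344e+11 × 10⁻¹² W/m².

0.234 W/m²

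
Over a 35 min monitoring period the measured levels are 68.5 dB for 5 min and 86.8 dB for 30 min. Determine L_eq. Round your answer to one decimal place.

86.1 dB

Weight each interval's intensity by its duration and average over T = 35 min:
Σ tᵢ·10^(Lᵢ/10) = 5·10^(68.5/10) + 30·10^(86.8/10) = 1.439e+10.
L_eq = 10·log₁₀(1.439e+10/35) = 86.14 dB.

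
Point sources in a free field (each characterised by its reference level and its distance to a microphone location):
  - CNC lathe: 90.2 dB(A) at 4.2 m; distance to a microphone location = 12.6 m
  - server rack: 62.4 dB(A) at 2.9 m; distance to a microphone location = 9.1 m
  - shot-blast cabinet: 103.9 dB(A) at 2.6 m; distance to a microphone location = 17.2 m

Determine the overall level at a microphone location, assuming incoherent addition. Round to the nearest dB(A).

88 dB(A)

Apply inverse-square spreading to bring every level to the receiver, then sum 10^(L/10).
CNC lathe: 90.2 − 20·log₁₀(12.6/4.2) = 90.2 − 9.54 = 80.66 dB(A).
server rack: 62.4 − 20·log₁₀(9.1/2.9) = 62.4 − 9.93 = 52.47 dB(A).
shot-blast cabinet: 103.9 − 20·log₁₀(17.2/2.6) = 103.9 − 16.41 = 87.49 dB(A).
Σ 10^(L/10) = 6.774e+08 → L_total = 10·log₁₀(6.774e+08) = 88.31 dB(A).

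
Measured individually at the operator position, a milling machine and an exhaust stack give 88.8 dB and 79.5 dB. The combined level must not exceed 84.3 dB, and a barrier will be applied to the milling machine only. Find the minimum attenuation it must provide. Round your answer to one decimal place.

The untreated sources together contribute 10^(79.5/10) = 8.913e+07, i.e. 79.50 dB.
The limit corresponds to 10^(84.3/10) = 2.692e+08; subtracting the fixed part leaves 1.800e+08 for the milling machine, i.e. 82.55 dB.
Required insertion loss = 88.8 − 82.55 = 6.25 dB.

6.2 dB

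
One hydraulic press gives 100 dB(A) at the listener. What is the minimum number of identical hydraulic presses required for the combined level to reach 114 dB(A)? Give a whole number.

26

Need L₁ + 10·log₁₀ N ≥ 114, i.e. log₁₀ N ≥ 1.40.
N ≥ 10^(14.0/10) = 25.119, so N = 26.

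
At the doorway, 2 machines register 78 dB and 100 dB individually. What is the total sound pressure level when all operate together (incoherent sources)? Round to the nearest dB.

For uncorrelated sources the intensities add, so convert each level to linear form, sum, and take 10·log₁₀ of the total.
Σ 10^(L/10) = 10^(78/10) + 10^(100/10) = 1.006e+10.
L_total = 10·log₁₀(1.006e+10) = 100.03 dB.

100 dB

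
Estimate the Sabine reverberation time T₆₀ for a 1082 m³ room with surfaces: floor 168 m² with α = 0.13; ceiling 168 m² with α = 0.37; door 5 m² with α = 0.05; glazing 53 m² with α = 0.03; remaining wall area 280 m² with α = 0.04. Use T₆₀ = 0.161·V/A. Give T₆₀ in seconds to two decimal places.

1.80 s

Summing Sᵢαᵢ: 168·0.13 + 168·0.37 + 5·0.05 + 53·0.03 + 280·0.04 = 97.04 m².
T₆₀ = 0.161·V/A = 0.161·1082/97.04 = 1.795 s.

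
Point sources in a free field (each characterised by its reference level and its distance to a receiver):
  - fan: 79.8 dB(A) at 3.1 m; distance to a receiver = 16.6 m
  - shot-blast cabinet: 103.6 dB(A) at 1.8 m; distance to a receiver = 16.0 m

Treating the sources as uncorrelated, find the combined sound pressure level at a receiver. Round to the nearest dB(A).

85 dB(A)

Propagate each source to the receiver with L = L_ref − 20·log₁₀(r/r_ref), then add intensities.
fan: 79.8 − 20·log₁₀(16.6/3.1) = 79.8 − 14.57 = 65.23 dB(A).
shot-blast cabinet: 103.6 − 20·log₁₀(16.0/1.8) = 103.6 − 18.98 = 84.62 dB(A).
Σ 10^(L/10) = 2.933e+08 → L_total = 10·log₁₀(2.933e+08) = 84.67 dB(A).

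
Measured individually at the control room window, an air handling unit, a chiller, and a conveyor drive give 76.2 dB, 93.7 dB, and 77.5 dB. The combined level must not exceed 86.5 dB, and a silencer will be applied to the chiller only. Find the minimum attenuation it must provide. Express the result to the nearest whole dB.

8 dB

The untreated sources together contribute 10^(76.2/10) + 10^(77.5/10) = 9.792e+07, i.e. 79.91 dB.
To meet 86.5 dB overall, the treated chiller may contribute at most 10^(86.5/10) − 9.792e+07 = 3.488e+08, i.e. 85.43 dB.
So the chiller must be reduced from 93.7 to 85.43 dB: IL = 8.27 dB.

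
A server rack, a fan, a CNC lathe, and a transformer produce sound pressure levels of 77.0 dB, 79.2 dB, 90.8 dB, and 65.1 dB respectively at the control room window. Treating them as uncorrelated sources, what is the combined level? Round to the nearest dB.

Incoherent sources combine by intensity addition: L_total = 10·log₁₀(Σ 10^(L_i/10)).
Σ 10^(L/10) = 10^(77.0/10) + 10^(79.2/10) + 10^(90.8/10) + 10^(65.1/10) = 1.339e+09.
L_total = 10·log₁₀(1.339e+09) = 91.27 dB.

91 dB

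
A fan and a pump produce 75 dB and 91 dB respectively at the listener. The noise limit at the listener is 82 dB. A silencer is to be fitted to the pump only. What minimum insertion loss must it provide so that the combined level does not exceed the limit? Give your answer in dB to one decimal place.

The untreated sources together contribute 10^(75/10) = 3.162e+07, i.e. 75.00 dB.
To meet 82 dB overall, the treated pump may contribute at most 10^(82/10) − 3.162e+07 = 1.269e+08, i.e. 81.03 dB.
Required insertion loss = 91 − 81.03 = 9.97 dB.

10.0 dB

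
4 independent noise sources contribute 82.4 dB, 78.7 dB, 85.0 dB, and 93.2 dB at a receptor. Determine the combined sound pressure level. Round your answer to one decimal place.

94.2 dB

Incoherent sources combine by intensity addition: L_total = 10·log₁₀(Σ 10^(L_i/10)).
Σ 10^(L/10) = 10^(82.4/10) + 10^(78.7/10) + 10^(85.0/10) + 10^(93.2/10) = 2.653e+09.
L_total = 10·log₁₀(2.653e+09) = 94.24 dB.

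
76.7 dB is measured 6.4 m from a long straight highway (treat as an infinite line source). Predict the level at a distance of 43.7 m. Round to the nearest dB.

For a line source, L₂ = L₁ − 10·log₁₀(r₂/r₁).
L₂ = 76.7 − 10·log₁₀(43.7/6.4) = 76.7 − 8.343 = 68.36 dB.

68 dB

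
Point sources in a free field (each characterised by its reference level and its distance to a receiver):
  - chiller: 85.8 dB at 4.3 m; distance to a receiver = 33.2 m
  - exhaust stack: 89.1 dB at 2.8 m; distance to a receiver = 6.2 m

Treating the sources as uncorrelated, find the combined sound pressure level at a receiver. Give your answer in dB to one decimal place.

82.4 dB

Propagate each source to the receiver with L = L_ref − 20·log₁₀(r/r_ref), then add intensities.
chiller: 85.8 − 20·log₁₀(33.2/4.3) = 85.8 − 17.75 = 68.05 dB.
exhaust stack: 89.1 − 20·log₁₀(6.2/2.8) = 89.1 − 6.90 = 82.20 dB.
Σ 10^(L/10) = 1.722e+08 → L_total = 10·log₁₀(1.722e+08) = 82.36 dB.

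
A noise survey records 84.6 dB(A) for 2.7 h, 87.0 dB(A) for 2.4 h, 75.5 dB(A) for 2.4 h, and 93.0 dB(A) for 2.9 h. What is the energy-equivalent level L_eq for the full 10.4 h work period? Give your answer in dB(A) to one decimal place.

88.8 dB(A)

Weight each interval's intensity by its duration and average over T = 10.4 h:
Σ tᵢ·10^(Lᵢ/10) = 2.7·10^(84.6/10) + 2.4·10^(87.0/10) + 2.4·10^(75.5/10) + 2.9·10^(93.0/10) = 7.853e+09.
L_eq = 10·log₁₀(7.853e+09/10.4) = 88.78 dB(A).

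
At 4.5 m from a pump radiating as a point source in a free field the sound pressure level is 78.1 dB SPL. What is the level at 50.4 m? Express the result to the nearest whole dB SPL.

Point-source attenuation: ΔL = 20·log₁₀(r₂/r₁) = 20·log₁₀(50.4/4.5) = 20.984 dB.
L₂ = 78.1 − 20·log₁₀(50.4/4.5) = 78.1 − 20.984 = 57.12 dB SPL.

57 dB SPL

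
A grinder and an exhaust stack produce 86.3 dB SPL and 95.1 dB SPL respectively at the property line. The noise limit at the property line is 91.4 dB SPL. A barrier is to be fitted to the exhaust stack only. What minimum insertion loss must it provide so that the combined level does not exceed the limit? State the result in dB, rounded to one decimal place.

5.3 dB

The untreated sources together contribute 10^(86.3/10) = 4.266e+08, i.e. 86.30 dB SPL.
To meet 91.4 dB SPL overall, the treated exhaust stack may contribute at most 10^(91.4/10) − 4.266e+08 = 9.538e+08, i.e. 89.79 dB SPL.
So the exhaust stack must be reduced from 95.1 to 89.79 dB SPL: IL = 5.31 dB.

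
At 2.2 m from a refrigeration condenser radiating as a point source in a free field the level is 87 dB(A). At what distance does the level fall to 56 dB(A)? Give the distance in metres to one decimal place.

Point-source spreading drops the level by 20·log₁₀(r₂/r₁); inverting, r₂/r₁ = 10^(ΔL/20).
r₂ = 2.2·10^((87−56)/20) = 2.2·10^(31.0/20) = 78.06 m.

78.1 m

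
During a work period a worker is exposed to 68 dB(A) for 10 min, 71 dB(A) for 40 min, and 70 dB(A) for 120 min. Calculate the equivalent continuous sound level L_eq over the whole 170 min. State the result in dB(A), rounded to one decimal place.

L_eq = 10·log₁₀[(1/T)·Σ tᵢ·10^(Lᵢ/10)] with T = 170 min.
Σ tᵢ·10^(Lᵢ/10) = 10·10^(68/10) + 40·10^(71/10) + 120·10^(70/10) = 1.767e+09.
L_eq = 10·log₁₀(1.767e+09/170) = 70.17 dB(A).

70.2 dB(A)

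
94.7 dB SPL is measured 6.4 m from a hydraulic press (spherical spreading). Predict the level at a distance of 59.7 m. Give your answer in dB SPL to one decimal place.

Point-source attenuation: ΔL = 20·log₁₀(r₂/r₁) = 20·log₁₀(59.7/6.4) = 19.396 dB.
L₂ = 94.7 − 20·log₁₀(59.7/6.4) = 94.7 − 19.396 = 75.30 dB SPL.

75.3 dB SPL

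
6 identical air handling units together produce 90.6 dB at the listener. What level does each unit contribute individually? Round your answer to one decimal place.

82.8 dB

For N identical incoherent sources L_total = L₁ + 10·log₁₀ N, so L₁ = 90.6 − 10·log₁₀(6) = 90.6 − 7.782.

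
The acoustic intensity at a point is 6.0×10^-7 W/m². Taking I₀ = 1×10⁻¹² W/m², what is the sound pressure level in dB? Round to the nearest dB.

58 dB

I/I₀ = 6.0×10^-7/10⁻¹² = 6.0×10^5, and L = 10·log₁₀(I/I₀).
L = 10·(0.7782 + 5) = 57.78 dB.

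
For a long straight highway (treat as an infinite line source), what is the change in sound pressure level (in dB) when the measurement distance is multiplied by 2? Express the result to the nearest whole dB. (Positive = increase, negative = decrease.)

-3 dB

With cylindrical spreading the level changes by −10·log₁₀(r₂/r₁).
ΔL = −10·log₁₀(2) = -3.01 dB.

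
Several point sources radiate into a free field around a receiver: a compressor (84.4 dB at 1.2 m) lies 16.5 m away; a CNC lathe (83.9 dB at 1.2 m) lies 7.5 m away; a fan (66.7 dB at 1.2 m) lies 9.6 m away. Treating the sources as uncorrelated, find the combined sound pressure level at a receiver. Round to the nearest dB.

69 dB

First find each source's level at the receiver (point-source: −20·log₁₀(r/r_ref)), then combine on an intensity basis.
compressor: 84.4 − 20·log₁₀(16.5/1.2) = 84.4 − 22.77 = 61.63 dB.
CNC lathe: 83.9 − 20·log₁₀(7.5/1.2) = 83.9 − 15.92 = 67.98 dB.
fan: 66.7 − 20·log₁₀(9.6/1.2) = 66.7 − 18.06 = 48.64 dB.
Σ 10^(L/10) = 7.814e+06 → L_total = 10·log₁₀(7.814e+06) = 68.93 dB.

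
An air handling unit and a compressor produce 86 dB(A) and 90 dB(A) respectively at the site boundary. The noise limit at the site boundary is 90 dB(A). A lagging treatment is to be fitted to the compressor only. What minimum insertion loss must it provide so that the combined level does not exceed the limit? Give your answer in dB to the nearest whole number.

Fixed contribution from the other source: Σ 10^(L/10) = 10^(86/10) = 3.981e+08 (86.00 dB(A)).
The limit corresponds to 10^(90/10) = 1.000e+09; subtracting the fixed part leaves 6.019e+08 for the compressor, i.e. 87.80 dB(A).
Required insertion loss = 90 − 87.80 = 2.20 dB.

2 dB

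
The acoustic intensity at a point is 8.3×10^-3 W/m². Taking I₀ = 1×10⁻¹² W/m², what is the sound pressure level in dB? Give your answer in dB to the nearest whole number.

I/I₀ = 8.3×10^-3/10⁻¹² = 8.3×10^9, and L = 10·log₁₀(I/I₀).
L = 10·(0.9191 + 9) = 99.19 dB.

99 dB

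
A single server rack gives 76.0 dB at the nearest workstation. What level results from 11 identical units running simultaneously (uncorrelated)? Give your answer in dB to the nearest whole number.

L_total = L₁ + 10·log₁₀ N for N identical incoherent sources.
L_total = 76.0 + 10·log₁₀(11) = 76.0 + 10.414 = 86.41 dB.

86 dB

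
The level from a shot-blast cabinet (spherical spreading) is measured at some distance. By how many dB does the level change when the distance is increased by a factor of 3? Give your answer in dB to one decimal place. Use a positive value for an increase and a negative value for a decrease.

-9.5 dB

A point source loses 6 dB per doubling of distance; generally ΔL = −20·log₁₀(r₂/r₁).
ΔL = −20·log₁₀(3) = -9.54 dB.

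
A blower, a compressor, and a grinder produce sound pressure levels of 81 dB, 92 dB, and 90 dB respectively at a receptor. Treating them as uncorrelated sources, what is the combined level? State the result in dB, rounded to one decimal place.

94.3 dB

For uncorrelated sources the intensities add, so convert each level to linear form, sum, and take 10·log₁₀ of the total.
Σ 10^(L/10) = 10^(81/10) + 10^(92/10) + 10^(90/10) = 2.711e+09.
L_total = 10·log₁₀(2.711e+09) = 94.33 dB.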